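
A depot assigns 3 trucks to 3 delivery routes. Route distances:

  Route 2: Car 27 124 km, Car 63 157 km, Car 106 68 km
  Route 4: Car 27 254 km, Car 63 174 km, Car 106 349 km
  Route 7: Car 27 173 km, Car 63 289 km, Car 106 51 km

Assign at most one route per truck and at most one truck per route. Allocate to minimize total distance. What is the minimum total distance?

This is a one-to-one assignment (minimum-cost bipartite matching).
Optimal: Car 27→Route 2 (124 km), Car 63→Route 4 (174 km), Car 106→Route 7 (51 km) — total 124+174+51 = 349 km.
Column-greedy (each route in turn goes to its cheapest remaining truck) gives 415 km, worse by 66.
Every other assignment is strictly worse.

Minimum total: 349 km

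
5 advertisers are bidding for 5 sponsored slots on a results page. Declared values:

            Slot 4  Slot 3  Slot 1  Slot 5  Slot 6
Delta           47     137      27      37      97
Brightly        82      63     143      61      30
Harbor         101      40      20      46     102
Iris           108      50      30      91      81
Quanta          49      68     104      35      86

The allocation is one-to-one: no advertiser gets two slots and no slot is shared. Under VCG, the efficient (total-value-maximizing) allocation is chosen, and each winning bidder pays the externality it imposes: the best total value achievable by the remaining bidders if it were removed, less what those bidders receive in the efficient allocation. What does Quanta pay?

Quanta pays $18.

Efficient allocation: Delta→Slot 3 ($137), Brightly→Slot 1 ($143), Harbor→Slot 4 ($101), Iris→Slot 5 ($91), Quanta→Slot 6 ($86); total welfare W = $558.
Quanta receives Slot 6 at value $86, so the others get W − 86 = $472.
Without Quanta: best allocation of the remaining 4 bidders over all 5 slots is Delta→Slot 3 ($137), Brightly→Slot 1 ($143), Harbor→Slot 6 ($102), Iris→Slot 4 ($108), total $490.
VCG payment = (others' best without Quanta) − (others' welfare with Quanta) = 490 − 472 = $18.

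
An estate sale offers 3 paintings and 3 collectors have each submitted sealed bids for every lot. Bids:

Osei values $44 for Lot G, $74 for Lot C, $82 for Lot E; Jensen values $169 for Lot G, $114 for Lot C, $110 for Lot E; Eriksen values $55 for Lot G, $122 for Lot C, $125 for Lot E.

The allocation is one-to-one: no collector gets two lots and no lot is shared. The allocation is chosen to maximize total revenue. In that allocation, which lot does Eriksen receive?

Eriksen receives Lot C.

This is a one-to-one assignment (maximum-weight bipartite matching).
Optimal: Osei→Lot E ($82), Jensen→Lot G ($169), Eriksen→Lot C ($122) — total 82+169+122 = $373.
Max-entry greedy (repeatedly take the single best remaining cell) gives $368, worse by 5.
Next-best assignment: Osei→Lot C, Jensen→Lot G, Eriksen→Lot E = $368.
Swapping Eriksen↔Jensen (Eriksen→Lot G $55, Jensen→Lot C $114) loses 122.
Every other assignment is strictly worse.
Eriksen's own top lot is Lot E ($125), but forcing Eriksen→Lot E and reassigning the rest optimally gives only $368 — worse by 5.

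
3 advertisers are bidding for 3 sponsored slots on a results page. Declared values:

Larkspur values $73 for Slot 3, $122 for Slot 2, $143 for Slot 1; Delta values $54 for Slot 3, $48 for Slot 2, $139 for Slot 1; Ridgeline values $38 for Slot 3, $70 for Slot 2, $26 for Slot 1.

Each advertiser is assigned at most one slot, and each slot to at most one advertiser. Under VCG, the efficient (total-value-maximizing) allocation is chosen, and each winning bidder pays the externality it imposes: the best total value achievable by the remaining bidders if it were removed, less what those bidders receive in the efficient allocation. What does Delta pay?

Delta pays $53.

Efficient allocation: Larkspur→Slot 2 ($122), Delta→Slot 1 ($139), Ridgeline→Slot 3 ($38); total welfare W = $299.
Delta receives Slot 1 at value $139, so the others get W − 139 = $160.
Without Delta: best allocation of the remaining 2 bidders over all 3 slots is Larkspur→Slot 1 ($143), Ridgeline→Slot 2 ($70), total $213.
VCG payment = (others' best without Delta) − (others' welfare with Delta) = 213 − 160 = $53.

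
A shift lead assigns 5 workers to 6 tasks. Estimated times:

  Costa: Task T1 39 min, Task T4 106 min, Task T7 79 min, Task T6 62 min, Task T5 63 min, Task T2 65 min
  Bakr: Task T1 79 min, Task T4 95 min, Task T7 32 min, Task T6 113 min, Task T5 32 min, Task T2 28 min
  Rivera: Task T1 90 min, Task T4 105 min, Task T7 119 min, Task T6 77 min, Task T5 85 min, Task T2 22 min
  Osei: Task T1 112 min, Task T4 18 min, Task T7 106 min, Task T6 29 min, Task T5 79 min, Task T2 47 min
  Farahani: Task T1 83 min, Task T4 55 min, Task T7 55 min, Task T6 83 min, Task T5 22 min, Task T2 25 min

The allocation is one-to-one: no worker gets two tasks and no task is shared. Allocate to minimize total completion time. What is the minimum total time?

This is the linear assignment problem.
Optimal: Costa→Task T1 (39 min), Bakr→Task T7 (32 min), Rivera→Task T2 (22 min), Osei→Task T4 (18 min), Farahani→Task T5 (22 min) — total 39+32+22+18+22 = 133 min.
Row-greedy (each worker in turn takes its cheapest remaining task) gives 184 min, worse by 51.
Checked against all permutations: 133 min is optimal.

Minimum total: 133 min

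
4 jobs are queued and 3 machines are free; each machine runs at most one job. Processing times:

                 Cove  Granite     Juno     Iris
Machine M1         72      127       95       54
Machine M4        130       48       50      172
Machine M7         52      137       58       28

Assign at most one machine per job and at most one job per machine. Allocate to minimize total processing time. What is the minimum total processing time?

Minimum total: 148 min

Optimal: Cove→Machine M1 (72 min), Granite→Machine M4 (48 min), Iris→Machine M7 (28 min) — total 72+48+28 = 148 min.
Row-greedy (each job in turn takes its cheapest remaining machine) gives 195 min, worse by 47.
Next-best assignment: Cove→Machine M1, Juno→Machine M4, Iris→Machine M7 = 150 min.
Swapping Granite↔Iris (Granite→Machine M7 137 min, Iris→Machine M4 172 min) adds 233.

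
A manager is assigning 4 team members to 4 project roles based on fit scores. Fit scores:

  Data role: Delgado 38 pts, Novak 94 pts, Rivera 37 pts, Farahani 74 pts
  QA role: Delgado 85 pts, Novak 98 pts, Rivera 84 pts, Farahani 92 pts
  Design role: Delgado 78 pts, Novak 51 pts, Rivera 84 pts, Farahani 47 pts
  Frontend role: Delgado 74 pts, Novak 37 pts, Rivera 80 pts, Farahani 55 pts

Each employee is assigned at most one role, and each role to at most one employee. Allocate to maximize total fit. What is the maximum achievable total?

Optimal: Delgado→Design role (78 pts), Novak→Data role (94 pts), Rivera→Frontend role (80 pts), Farahani→QA role (92 pts) — total 78+94+80+92 = 344 pts.
Row-greedy (each employee in turn takes its best remaining role) gives 318 pts, worse by 26.
No other one-to-one assignment exceeds 344 pts.

Maximum total: 344 pts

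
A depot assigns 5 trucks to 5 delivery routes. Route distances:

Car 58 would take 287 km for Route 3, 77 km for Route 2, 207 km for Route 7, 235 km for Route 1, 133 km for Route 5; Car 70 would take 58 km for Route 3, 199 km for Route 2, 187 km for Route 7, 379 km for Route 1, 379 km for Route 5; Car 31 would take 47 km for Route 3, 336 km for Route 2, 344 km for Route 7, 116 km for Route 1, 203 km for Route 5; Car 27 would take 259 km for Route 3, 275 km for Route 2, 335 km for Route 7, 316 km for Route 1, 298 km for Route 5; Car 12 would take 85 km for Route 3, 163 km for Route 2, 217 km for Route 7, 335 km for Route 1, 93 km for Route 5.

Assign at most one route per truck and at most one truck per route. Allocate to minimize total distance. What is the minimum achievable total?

This is a one-to-one assignment (minimum-cost bipartite matching).
Optimal: Car 58→Route 2 (77 km), Car 70→Route 3 (58 km), Car 31→Route 1 (116 km), Car 27→Route 7 (335 km), Car 12→Route 5 (93 km) — total 77+58+116+335+93 = 679 km.
Next-best assignment: Car 58→Route 2, Car 70→Route 7, Car 31→Route 3, Car 27→Route 1, Car 12→Route 5 = 720 km.

Min total: 679 km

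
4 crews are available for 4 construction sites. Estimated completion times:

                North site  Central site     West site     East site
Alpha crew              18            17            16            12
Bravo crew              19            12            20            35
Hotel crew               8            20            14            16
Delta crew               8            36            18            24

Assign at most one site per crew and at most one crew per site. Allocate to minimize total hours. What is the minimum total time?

Optimal: Alpha crew→East site (12 hours), Bravo crew→Central site (12 hours), Hotel crew→West site (14 hours), Delta crew→North site (8 hours) — total 12+12+14+8 = 46 hours.
Column-greedy (each site in turn goes to its cheapest remaining crew) gives 60 hours, worse by 14.
Swapping Bravo crew↔Hotel crew (Bravo crew→West site 20 hours, Hotel crew→Central site 20 hours) adds 14.

Min total: 46 hours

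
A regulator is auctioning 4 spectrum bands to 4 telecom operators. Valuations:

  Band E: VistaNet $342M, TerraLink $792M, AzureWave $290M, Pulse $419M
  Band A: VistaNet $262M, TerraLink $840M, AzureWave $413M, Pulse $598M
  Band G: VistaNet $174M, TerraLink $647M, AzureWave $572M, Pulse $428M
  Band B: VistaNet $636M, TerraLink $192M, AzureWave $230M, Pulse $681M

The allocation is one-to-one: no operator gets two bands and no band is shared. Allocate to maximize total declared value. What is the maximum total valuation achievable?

This is the linear assignment problem.
Optimal: VistaNet→Band B ($636M), TerraLink→Band E ($792M), AzureWave→Band G ($572M), Pulse→Band A ($598M) — total 636+792+572+598 = $2598M.
Next-best assignment: VistaNet→Band B, TerraLink→Band A, AzureWave→Band G, Pulse→Band E = $2467M.
Swapping TerraLink↔VistaNet (TerraLink→Band B $192M, VistaNet→Band E $342M) loses 894.

Max total: $2598M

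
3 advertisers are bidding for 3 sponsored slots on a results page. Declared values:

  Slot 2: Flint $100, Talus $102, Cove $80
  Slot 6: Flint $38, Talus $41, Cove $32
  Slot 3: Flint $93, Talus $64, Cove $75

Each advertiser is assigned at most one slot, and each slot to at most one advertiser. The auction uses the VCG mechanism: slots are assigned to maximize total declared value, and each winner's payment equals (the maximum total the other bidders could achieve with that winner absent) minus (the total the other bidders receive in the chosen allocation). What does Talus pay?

Talus pays $50.

Efficient allocation: Flint→Slot 3 ($93), Talus→Slot 2 ($102), Cove→Slot 6 ($32); total welfare W = $227.
Talus receives Slot 2 at value $102, so the others get W − 102 = $125.
Without Talus: best allocation of the remaining 2 bidders over all 3 slots is Flint→Slot 2 ($100), Cove→Slot 3 ($75), total $175.
VCG payment = (others' best without Talus) − (others' welfare with Talus) = 175 − 125 = $50.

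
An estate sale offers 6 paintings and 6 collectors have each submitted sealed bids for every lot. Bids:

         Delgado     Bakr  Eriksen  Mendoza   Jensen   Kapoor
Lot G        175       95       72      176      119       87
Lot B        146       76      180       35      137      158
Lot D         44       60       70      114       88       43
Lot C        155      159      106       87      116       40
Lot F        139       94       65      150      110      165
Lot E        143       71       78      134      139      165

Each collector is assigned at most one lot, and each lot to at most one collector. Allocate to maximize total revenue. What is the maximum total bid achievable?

Optimal: Delgado→Lot G ($175), Bakr→Lot C ($159), Eriksen→Lot B ($180), Mendoza→Lot D ($114), Jensen→Lot E ($139), Kapoor→Lot F ($165) — total 175+159+180+114+139+165 = $932.
Max-entry greedy (repeatedly take the single best remaining cell) gives $911, worse by 21.
Next-best assignment: Delgado→Lot G, Bakr→Lot C, Eriksen→Lot B, Mendoza→Lot F, Jensen→Lot D, Kapoor→Lot E = $917.
Every other assignment is strictly worse.

Maximum total: $932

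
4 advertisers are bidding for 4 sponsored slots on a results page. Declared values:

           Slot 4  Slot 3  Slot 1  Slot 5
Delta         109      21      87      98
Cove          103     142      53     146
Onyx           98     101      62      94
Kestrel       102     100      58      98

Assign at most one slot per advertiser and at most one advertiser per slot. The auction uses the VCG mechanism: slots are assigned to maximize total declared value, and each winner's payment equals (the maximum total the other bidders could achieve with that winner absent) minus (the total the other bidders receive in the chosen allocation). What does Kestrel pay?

Efficient allocation: Delta→Slot 1 ($87), Cove→Slot 5 ($146), Onyx→Slot 3 ($101), Kestrel→Slot 4 ($102); total welfare W = $436.
Kestrel receives Slot 4 at value $102, so the others get W − 102 = $334.
Without Kestrel: best allocation of the remaining 3 bidders over all 4 slots is Delta→Slot 4 ($109), Cove→Slot 5 ($146), Onyx→Slot 3 ($101), total $356.
VCG payment = (others' best without Kestrel) − (others' welfare with Kestrel) = 356 − 334 = $22.

Kestrel pays $22.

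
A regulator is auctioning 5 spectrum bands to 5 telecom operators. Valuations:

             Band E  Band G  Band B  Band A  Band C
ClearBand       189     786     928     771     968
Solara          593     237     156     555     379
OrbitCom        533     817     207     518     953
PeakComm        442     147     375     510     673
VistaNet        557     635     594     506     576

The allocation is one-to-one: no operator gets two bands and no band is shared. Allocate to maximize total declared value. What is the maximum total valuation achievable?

Max total: $3619M

Optimal: ClearBand→Band B ($928M), Solara→Band E ($593M), OrbitCom→Band C ($953M), PeakComm→Band A ($510M), VistaNet→Band G ($635M) — total 928+593+953+510+635 = $3619M.
Row-greedy (each operator in turn takes its best remaining band) gives $3482M, worse by 137.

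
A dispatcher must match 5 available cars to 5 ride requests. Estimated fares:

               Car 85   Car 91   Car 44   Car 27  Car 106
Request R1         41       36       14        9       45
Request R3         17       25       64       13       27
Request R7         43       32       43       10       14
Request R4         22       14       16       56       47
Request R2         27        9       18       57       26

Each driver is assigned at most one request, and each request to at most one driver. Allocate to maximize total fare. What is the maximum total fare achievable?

This is a one-to-one assignment (maximum-weight bipartite matching).
Optimal: Car 85→Request R7 ($43), Car 91→Request R1 ($36), Car 44→Request R3 ($64), Car 27→Request R2 ($57), Car 106→Request R4 ($47) — total 43+36+64+57+47 = $247.
Column-greedy (each request in turn goes to its best remaining driver) gives $217, worse by 30.
Checked against all permutations: $247 is optimal.

Maximum total: $247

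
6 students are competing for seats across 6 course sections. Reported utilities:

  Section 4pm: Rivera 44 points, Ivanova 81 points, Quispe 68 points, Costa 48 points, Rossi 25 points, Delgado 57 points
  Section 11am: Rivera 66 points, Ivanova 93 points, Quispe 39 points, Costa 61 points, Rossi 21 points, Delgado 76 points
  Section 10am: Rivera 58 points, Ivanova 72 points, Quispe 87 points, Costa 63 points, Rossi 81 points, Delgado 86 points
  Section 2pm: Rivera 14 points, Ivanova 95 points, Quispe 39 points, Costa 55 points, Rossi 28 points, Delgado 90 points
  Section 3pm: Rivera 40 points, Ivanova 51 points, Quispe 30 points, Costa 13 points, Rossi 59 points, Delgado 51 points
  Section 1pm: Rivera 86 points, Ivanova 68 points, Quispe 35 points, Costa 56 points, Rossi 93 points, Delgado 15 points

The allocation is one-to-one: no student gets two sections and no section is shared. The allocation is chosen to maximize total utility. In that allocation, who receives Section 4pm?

Ivanova receives Section 4pm.

Optimal: Rivera→Section 1pm (86 points), Ivanova→Section 4pm (81 points), Quispe→Section 10am (87 points), Costa→Section 11am (61 points), Rossi→Section 3pm (59 points), Delgado→Section 2pm (90 points) — total 86+81+87+61+59+90 = 464 points.
Max-entry greedy (repeatedly take the single best remaining cell) gives 439 points, worse by 25.
Next-best assignment: Rivera→Section 1pm, Ivanova→Section 11am, Quispe→Section 10am, Costa→Section 4pm, Rossi→Section 3pm, Delgado→Section 2pm = 463 points.
Every other assignment is strictly worse.
Ivanova's own top section is Section 2pm (95 points), but forcing Ivanova→Section 2pm and reassigning the rest optimally gives only 455 points — worse by 9.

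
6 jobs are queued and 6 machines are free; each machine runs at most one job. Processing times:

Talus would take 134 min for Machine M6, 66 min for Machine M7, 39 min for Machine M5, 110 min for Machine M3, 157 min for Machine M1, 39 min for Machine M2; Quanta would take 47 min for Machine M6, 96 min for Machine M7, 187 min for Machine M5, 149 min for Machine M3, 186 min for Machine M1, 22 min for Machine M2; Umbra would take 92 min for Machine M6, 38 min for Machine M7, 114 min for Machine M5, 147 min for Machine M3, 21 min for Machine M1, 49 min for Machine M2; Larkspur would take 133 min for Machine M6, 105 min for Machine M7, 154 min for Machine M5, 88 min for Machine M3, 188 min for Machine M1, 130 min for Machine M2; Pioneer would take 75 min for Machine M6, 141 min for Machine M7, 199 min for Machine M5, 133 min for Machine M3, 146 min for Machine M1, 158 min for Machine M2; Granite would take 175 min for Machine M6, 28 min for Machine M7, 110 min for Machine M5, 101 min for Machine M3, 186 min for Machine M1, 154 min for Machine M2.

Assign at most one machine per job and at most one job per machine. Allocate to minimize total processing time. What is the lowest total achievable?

Optimal: Talus→Machine M5 (39 min), Quanta→Machine M2 (22 min), Umbra→Machine M1 (21 min), Larkspur→Machine M3 (88 min), Pioneer→Machine M6 (75 min), Granite→Machine M7 (28 min) — total 39+22+21+88+75+28 = 273 min.
Column-greedy (each machine in turn goes to its cheapest remaining job) gives 381 min, worse by 108.

Minimum total: 273 min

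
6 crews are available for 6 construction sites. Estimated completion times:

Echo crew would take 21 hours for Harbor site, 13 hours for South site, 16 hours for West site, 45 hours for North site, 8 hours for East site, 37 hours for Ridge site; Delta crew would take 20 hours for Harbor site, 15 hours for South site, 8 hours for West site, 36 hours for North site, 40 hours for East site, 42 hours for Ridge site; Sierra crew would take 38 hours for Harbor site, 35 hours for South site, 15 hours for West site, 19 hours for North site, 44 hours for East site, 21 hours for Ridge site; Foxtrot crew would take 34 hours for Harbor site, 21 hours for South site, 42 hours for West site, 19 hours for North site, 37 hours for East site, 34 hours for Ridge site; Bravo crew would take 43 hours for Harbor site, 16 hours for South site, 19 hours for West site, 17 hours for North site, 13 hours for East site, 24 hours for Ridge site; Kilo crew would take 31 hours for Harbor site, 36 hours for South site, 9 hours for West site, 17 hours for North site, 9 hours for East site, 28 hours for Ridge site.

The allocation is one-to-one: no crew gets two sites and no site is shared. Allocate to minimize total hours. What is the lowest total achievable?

Optimal: Echo crew→East site (8 hours), Delta crew→Harbor site (20 hours), Sierra crew→Ridge site (21 hours), Foxtrot crew→North site (19 hours), Bravo crew→South site (16 hours), Kilo crew→West site (9 hours) — total 8+20+21+19+16+9 = 93 hours.

Min total: 93 hours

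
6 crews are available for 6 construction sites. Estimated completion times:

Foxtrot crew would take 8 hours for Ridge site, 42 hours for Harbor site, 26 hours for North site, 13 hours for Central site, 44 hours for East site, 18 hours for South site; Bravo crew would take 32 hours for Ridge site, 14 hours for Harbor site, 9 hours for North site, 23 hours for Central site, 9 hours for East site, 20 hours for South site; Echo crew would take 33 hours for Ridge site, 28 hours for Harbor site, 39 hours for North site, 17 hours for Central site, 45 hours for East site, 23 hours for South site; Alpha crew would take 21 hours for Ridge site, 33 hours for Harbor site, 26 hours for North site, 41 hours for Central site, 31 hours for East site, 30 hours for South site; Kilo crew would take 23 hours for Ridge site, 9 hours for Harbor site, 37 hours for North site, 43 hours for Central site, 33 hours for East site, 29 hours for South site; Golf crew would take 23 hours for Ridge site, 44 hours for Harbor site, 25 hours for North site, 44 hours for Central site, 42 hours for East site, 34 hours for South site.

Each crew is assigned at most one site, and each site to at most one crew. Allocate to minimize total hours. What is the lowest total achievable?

Minimum total: 98 hours

Optimal: Foxtrot crew→Ridge site (8 hours), Bravo crew→East site (9 hours), Echo crew→Central site (17 hours), Alpha crew→South site (30 hours), Kilo crew→Harbor site (9 hours), Golf crew→North site (25 hours) — total 8+9+17+30+9+25 = 98 hours.
Row-greedy (each crew in turn takes its cheapest remaining site) gives 115 hours, worse by 17.
Swapping Foxtrot crew↔Alpha crew (Foxtrot crew→South site 18 hours, Alpha crew→Ridge site 21 hours) adds 1.
Every other assignment is strictly worse.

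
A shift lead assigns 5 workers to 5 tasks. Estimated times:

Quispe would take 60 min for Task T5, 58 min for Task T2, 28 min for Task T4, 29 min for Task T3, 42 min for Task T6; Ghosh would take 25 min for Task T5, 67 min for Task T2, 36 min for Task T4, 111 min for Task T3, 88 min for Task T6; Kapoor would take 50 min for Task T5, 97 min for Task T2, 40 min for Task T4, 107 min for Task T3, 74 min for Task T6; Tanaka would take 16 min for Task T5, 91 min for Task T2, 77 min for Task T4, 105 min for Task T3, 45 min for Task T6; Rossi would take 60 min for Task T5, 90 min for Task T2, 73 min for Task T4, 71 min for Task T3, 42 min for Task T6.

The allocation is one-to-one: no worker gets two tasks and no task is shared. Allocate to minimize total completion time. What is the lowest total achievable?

Minimum total: 194 min

This is a one-to-one assignment (minimum-cost bipartite matching).
Optimal: Quispe→Task T3 (29 min), Ghosh→Task T2 (67 min), Kapoor→Task T4 (40 min), Tanaka→Task T5 (16 min), Rossi→Task T6 (42 min) — total 29+67+40+16+42 = 194 min.
Row-greedy (each worker in turn takes its cheapest remaining task) gives 289 min, worse by 95.
No other one-to-one assignment undercuts 194 min.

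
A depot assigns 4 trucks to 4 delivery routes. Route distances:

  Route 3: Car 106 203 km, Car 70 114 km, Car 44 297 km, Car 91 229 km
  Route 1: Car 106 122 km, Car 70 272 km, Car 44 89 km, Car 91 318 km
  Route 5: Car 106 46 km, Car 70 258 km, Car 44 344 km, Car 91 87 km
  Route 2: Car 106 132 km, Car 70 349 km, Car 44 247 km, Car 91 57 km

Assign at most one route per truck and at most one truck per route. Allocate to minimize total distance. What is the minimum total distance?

Optimal: Car 106→Route 5 (46 km), Car 70→Route 3 (114 km), Car 44→Route 1 (89 km), Car 91→Route 2 (57 km) — total 46+114+89+57 = 306 km.
Swapping Car 106↔Car 44 (Car 106→Route 1 122 km, Car 44→Route 5 344 km) adds 331.

Minimum total: 306 km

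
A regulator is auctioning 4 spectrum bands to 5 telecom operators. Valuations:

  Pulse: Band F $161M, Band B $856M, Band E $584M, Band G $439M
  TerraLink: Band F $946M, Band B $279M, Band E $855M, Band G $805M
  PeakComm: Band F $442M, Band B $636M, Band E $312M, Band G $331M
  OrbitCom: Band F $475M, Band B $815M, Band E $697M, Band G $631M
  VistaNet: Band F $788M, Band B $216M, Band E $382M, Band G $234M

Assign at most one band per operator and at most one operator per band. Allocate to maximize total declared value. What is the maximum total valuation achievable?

Optimal: VistaNet→Band F ($788M), Pulse→Band B ($856M), OrbitCom→Band E ($697M), TerraLink→Band G ($805M) — total 788+856+697+805 = $3146M.
Row-greedy (each operator in turn takes its best remaining band) gives $2830M, worse by 316.
Next-best assignment: VistaNet→Band F, Pulse→Band B, TerraLink→Band E, OrbitCom→Band G = $3130M.
Checked against all permutations: $3146M is optimal.

Max total: $3146M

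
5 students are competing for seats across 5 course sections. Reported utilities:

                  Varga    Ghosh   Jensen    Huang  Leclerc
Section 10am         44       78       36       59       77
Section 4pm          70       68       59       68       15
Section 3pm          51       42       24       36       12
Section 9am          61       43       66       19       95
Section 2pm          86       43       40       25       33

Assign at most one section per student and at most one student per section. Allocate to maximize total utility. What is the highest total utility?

Treat this as an assignment problem: match each student to one section.
Optimal: Varga→Section 2pm (86 points), Ghosh→Section 10am (78 points), Jensen→Section 4pm (59 points), Huang→Section 3pm (36 points), Leclerc→Section 9am (95 points) — total 86+78+59+36+95 = 354 points.
Column-greedy (each section in turn goes to its best remaining student) gives 319 points, worse by 35.

Maximum total: 354 points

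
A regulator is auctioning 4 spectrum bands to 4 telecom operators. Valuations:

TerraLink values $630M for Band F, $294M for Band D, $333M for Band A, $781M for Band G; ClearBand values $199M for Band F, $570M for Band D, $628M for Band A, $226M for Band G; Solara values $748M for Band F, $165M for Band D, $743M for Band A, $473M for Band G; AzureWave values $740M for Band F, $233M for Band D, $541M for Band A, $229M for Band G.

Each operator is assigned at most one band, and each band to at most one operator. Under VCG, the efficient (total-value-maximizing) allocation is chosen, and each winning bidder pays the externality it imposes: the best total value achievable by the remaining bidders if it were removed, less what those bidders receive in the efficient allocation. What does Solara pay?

Efficient allocation: TerraLink→Band G ($781M), ClearBand→Band D ($570M), Solara→Band A ($743M), AzureWave→Band F ($740M); total welfare W = $2834M.
Solara receives Band A at value $743M, so the others get W − 743 = $2091M.
Without Solara: best allocation of the remaining 3 bidders over all 4 bands is TerraLink→Band G ($781M), ClearBand→Band A ($628M), AzureWave→Band F ($740M), total $2149M.
VCG payment = (others' best without Solara) − (others' welfare with Solara) = 2149 − 2091 = $58M.

Solara pays $58M.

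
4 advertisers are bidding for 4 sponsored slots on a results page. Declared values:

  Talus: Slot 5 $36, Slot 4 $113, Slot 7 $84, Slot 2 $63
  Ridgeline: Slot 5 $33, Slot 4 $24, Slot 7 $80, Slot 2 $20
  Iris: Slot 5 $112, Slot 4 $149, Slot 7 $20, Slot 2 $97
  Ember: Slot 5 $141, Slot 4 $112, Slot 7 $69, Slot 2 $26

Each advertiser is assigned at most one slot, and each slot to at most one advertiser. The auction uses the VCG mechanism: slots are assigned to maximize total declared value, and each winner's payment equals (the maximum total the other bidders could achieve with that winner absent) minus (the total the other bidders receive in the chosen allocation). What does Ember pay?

Ember pays $13.

Efficient allocation: Talus→Slot 2 ($63), Ridgeline→Slot 7 ($80), Iris→Slot 4 ($149), Ember→Slot 5 ($141); total welfare W = $433.
Ember receives Slot 5 at value $141, so the others get W − 141 = $292.
Without Ember: best allocation of the remaining 3 bidders over all 4 slots is Talus→Slot 4 ($113), Ridgeline→Slot 7 ($80), Iris→Slot 5 ($112), total $305.
VCG payment = (others' best without Ember) − (others' welfare with Ember) = 305 − 292 = $13.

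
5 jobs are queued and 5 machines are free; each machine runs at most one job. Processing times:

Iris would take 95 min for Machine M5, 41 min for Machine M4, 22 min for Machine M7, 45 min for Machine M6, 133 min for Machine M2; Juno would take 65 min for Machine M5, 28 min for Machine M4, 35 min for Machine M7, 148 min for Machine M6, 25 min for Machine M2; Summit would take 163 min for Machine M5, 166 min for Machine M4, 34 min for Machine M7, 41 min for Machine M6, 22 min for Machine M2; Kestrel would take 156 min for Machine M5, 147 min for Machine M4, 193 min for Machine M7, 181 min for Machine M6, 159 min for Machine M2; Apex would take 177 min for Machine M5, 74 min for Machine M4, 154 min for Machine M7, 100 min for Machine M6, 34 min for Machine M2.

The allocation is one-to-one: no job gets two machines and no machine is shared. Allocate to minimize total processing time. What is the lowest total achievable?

Optimal: Iris→Machine M7 (22 min), Juno→Machine M4 (28 min), Summit→Machine M6 (41 min), Kestrel→Machine M5 (156 min), Apex→Machine M2 (34 min) — total 22+28+41+156+34 = 281 min.
Column-greedy (each machine in turn goes to its cheapest remaining job) gives 399 min, worse by 118.
Next-best assignment: Iris→Machine M6, Juno→Machine M4, Summit→Machine M7, Kestrel→Machine M5, Apex→Machine M2 = 297 min.

Minimum total: 281 min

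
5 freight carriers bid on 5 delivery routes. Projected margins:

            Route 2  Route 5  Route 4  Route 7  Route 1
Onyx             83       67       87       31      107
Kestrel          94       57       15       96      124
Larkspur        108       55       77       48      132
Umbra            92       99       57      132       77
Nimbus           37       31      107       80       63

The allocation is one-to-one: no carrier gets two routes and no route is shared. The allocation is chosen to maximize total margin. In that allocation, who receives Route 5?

Optimal: Onyx→Route 5 ($67k), Kestrel→Route 1 ($124k), Larkspur→Route 2 ($108k), Umbra→Route 7 ($132k), Nimbus→Route 4 ($107k) — total 67+124+108+132+107 = $538k.
Row-greedy (each carrier in turn takes its best remaining route) gives $517k, worse by 21.
Swapping Larkspur↔Onyx (Larkspur→Route 5 $55k, Onyx→Route 2 $83k) loses 37.
Every other assignment is strictly worse.
Onyx's own top route is Route 1 ($107k), but forcing Onyx→Route 1 and reassigning the rest optimally gives only $517k — worse by 21.

Onyx receives Route 5.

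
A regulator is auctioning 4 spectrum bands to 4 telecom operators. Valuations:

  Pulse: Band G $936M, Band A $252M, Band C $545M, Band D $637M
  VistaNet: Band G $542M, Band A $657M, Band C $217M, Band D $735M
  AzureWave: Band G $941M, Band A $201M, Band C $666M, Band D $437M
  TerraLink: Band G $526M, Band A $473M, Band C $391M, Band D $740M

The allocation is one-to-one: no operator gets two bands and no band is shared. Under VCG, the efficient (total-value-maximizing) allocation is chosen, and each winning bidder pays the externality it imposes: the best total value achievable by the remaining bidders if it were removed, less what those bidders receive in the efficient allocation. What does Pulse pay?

Efficient allocation: Pulse→Band G ($936M), VistaNet→Band A ($657M), AzureWave→Band C ($666M), TerraLink→Band D ($740M); total welfare W = $2999M.
Pulse receives Band G at value $936M, so the others get W − 936 = $2063M.
Without Pulse: best allocation of the remaining 3 bidders over all 4 bands is VistaNet→Band A ($657M), AzureWave→Band G ($941M), TerraLink→Band D ($740M), total $2338M.
VCG payment = (others' best without Pulse) − (others' welfare with Pulse) = 2338 − 2063 = $275M.

Pulse pays $275M.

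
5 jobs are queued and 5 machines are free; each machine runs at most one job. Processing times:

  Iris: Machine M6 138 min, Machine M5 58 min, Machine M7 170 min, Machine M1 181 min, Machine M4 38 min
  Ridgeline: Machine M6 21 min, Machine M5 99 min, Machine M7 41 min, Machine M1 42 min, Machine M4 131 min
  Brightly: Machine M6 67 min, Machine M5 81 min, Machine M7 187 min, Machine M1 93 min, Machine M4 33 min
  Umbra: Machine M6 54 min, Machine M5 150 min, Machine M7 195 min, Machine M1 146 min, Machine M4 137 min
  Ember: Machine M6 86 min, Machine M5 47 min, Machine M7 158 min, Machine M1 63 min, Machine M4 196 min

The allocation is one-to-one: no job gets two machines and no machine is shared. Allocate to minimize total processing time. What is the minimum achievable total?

Minimum total: 249 min

Optimal: Iris→Machine M5 (58 min), Ridgeline→Machine M7 (41 min), Brightly→Machine M4 (33 min), Umbra→Machine M6 (54 min), Ember→Machine M1 (63 min) — total 58+41+33+54+63 = 249 min.
Row-greedy (each job in turn takes its cheapest remaining machine) gives 444 min, worse by 195.
Swapping Ridgeline↔Ember (Ridgeline→Machine M1 42 min, Ember→Machine M7 158 min) adds 96.
Every other assignment is strictly worse.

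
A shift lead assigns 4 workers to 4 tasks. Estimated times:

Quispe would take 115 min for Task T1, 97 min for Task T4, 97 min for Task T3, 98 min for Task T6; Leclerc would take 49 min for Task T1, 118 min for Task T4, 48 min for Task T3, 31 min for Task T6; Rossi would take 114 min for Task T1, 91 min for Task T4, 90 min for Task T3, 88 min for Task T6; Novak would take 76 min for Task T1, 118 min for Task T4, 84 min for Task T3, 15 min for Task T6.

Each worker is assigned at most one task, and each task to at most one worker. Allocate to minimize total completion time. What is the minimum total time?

Min total: 251 min

Optimal: Quispe→Task T4 (97 min), Leclerc→Task T1 (49 min), Rossi→Task T3 (90 min), Novak→Task T6 (15 min) — total 97+49+90+15 = 251 min.
Column-greedy (each task in turn goes to its cheapest remaining worker) gives 322 min, worse by 71.
Next-best assignment: Quispe→Task T3, Leclerc→Task T1, Rossi→Task T4, Novak→Task T6 = 252 min.
Every other assignment is strictly worse.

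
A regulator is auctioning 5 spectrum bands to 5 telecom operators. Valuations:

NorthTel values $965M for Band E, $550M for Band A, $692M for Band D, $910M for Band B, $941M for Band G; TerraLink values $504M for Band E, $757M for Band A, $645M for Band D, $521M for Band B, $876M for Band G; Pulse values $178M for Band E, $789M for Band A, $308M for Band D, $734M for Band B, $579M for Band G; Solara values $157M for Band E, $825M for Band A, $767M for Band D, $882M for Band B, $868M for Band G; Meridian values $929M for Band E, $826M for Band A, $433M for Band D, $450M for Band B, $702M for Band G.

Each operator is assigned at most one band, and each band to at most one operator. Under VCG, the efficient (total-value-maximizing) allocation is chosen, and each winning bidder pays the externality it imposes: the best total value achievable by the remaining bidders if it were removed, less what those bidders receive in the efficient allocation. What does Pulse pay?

Pulse pays $67M.

Efficient allocation: NorthTel→Band B ($910M), TerraLink→Band G ($876M), Pulse→Band A ($789M), Solara→Band D ($767M), Meridian→Band E ($929M); total welfare W = $4271M.
Pulse receives Band A at value $789M, so the others get W − 789 = $3482M.
Without Pulse: best allocation of the remaining 4 bidders over all 5 bands is NorthTel→Band E ($965M), TerraLink→Band G ($876M), Solara→Band B ($882M), Meridian→Band A ($826M), total $3549M.
VCG payment = (others' best without Pulse) − (others' welfare with Pulse) = 3549 − 3482 = $67M.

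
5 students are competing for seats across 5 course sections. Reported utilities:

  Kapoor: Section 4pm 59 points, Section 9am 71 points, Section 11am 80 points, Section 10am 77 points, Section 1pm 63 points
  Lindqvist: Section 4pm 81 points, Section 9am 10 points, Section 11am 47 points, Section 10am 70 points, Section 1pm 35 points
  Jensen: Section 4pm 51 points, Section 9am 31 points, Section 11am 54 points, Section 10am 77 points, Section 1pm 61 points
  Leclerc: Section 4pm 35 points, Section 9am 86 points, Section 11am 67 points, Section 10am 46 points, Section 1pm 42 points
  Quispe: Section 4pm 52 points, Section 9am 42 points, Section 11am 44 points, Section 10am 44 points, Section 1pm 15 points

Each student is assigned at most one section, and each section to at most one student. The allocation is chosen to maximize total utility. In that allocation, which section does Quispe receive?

Quispe receives Section 10am.

Optimal: Kapoor→Section 11am (80 points), Lindqvist→Section 4pm (81 points), Jensen→Section 1pm (61 points), Leclerc→Section 9am (86 points), Quispe→Section 10am (44 points) — total 80+81+61+86+44 = 352 points.
Column-greedy (each section in turn goes to its best remaining student) gives 339 points, worse by 13.
Swapping Jensen↔Lindqvist (Jensen→Section 4pm 51 points, Lindqvist→Section 1pm 35 points) loses 56.
Quispe's own top section is Section 4pm (52 points), but forcing Quispe→Section 4pm and reassigning the rest optimally gives only 349 points — worse by 3.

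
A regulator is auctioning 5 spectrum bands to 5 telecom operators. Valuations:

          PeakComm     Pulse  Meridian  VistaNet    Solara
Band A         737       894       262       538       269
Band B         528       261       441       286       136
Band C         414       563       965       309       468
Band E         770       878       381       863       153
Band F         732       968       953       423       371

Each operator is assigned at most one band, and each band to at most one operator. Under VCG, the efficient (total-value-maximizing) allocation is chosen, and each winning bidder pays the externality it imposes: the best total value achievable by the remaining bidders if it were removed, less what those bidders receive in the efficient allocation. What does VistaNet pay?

VistaNet pays $242M.

Efficient allocation: PeakComm→Band B ($528M), Pulse→Band A ($894M), Meridian→Band F ($953M), VistaNet→Band E ($863M), Solara→Band C ($468M); total welfare W = $3706M.
VistaNet receives Band E at value $863M, so the others get W − 863 = $2843M.
Without VistaNet: best allocation of the remaining 4 bidders over all 5 bands is PeakComm→Band E ($770M), Pulse→Band A ($894M), Meridian→Band F ($953M), Solara→Band C ($468M), total $3085M.
VCG payment = (others' best without VistaNet) − (others' welfare with VistaNet) = 3085 − 2843 = $242M.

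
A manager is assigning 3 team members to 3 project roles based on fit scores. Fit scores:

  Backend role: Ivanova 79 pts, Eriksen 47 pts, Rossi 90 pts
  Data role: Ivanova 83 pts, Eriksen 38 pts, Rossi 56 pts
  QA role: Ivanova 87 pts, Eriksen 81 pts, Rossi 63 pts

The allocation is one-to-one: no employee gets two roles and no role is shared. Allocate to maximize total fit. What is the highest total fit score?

Optimal: Ivanova→Data role (83 pts), Eriksen→QA role (81 pts), Rossi→Backend role (90 pts) — total 83+81+90 = 254 pts.
Row-greedy (each employee in turn takes its best remaining role) gives 190 pts, worse by 64.

Max total: 254 pts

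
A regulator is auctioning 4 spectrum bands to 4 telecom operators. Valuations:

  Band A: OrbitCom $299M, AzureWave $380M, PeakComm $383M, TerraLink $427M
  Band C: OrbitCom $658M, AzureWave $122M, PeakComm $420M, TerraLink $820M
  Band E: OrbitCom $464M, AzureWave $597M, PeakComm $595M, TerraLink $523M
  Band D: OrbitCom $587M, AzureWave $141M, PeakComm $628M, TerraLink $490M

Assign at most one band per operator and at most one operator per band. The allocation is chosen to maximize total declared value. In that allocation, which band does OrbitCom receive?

Treat this as an assignment problem: match each operator to one band.
Optimal: OrbitCom→Band D ($587M), AzureWave→Band E ($597M), PeakComm→Band A ($383M), TerraLink→Band C ($820M) — total 587+597+383+820 = $2387M.
Row-greedy (each operator in turn takes its best remaining band) gives $2310M, worse by 77.
Swapping OrbitCom↔PeakComm (OrbitCom→Band A $299M, PeakComm→Band D $628M) loses 43.
OrbitCom's own top band is Band C ($658M), but forcing OrbitCom→Band C and reassigning the rest optimally gives only $2310M — worse by 77.

OrbitCom receives Band D.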